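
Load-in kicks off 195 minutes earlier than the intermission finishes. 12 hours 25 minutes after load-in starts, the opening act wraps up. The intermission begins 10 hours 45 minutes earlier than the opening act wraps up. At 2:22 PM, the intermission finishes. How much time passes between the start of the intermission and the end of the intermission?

1 hour 35 minutes

Load-in starts at 2:22 PM − 195 min = 11:07 AM.
The opening act ends at 11:07 AM + 745 min = 11:32 PM.
The intermission starts at 11:32 PM − 645 min = 12:47 PM.
From 12:47 PM to 2:22 PM is 1 hour 35 minutes.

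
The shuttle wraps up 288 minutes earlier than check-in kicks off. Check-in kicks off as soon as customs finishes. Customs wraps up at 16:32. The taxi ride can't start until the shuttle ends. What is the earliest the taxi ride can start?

Check-in starts at 16:32.
The shuttle ends at 16:32 − 288 min = 11:44.
The taxi ride is bounded by the shuttle, so the earliest it can start is 11:44.

11:44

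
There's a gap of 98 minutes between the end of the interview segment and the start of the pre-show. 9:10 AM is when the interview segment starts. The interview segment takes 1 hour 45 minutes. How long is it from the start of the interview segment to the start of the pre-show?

203 minutes

The interview segment ends at 9:10 AM + 105 min = 10:55 AM.
The pre-show starts at 10:55 AM + 98 min = 12:33 PM.
From 9:10 AM to 12:33 PM is 203 minutes.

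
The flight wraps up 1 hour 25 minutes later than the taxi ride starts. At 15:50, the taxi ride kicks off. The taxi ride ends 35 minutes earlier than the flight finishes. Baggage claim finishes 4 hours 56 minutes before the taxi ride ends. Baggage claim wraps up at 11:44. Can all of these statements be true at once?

The flight ends at 15:50 + 85 min = 17:15.
The taxi ride ends at 17:15 − 35 min = 16:40.
Baggage claim ends at 16:40 − 296 min = 11:44.
That matches the stated 11:44, so the schedule is consistent.

Yes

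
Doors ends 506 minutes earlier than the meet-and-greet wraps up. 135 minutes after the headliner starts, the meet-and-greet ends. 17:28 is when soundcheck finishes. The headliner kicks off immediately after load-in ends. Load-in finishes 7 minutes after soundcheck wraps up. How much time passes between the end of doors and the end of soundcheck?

6 h 4 min

Load-in ends at 17:28 + 7 min = 17:35.
So the headliner starts at 17:35.
The meet-and-greet ends at 17:35 + 135 min = 19:50.
Doors ends at 19:50 − 506 min = 11:24.
From 11:24 to 17:28 is 6 h 4 min.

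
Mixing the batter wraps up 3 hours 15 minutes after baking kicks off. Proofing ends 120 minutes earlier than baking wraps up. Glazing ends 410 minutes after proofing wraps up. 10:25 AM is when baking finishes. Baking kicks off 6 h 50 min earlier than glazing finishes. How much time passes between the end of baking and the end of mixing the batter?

Proofing ends at 10:25 AM − 120 min = 8:25 AM.
Glazing ends at 8:25 AM + 410 min = 3:15 PM.
Baking starts at 3:15 PM − 410 min = 8:25 AM.
Mixing the batter ends at 8:25 AM + 195 min = 11:40 AM.
From 10:25 AM to 11:40 AM is 75 minutes.

75 minutes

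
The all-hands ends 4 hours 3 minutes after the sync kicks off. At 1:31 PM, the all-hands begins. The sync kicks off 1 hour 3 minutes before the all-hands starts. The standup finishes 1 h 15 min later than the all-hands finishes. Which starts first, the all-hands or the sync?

the sync

The sync starts at 1:31 PM − 63 min = 12:28 PM.
The all-hands starts at 1:31 PM and the sync starts at 12:28 PM, so the sync is first.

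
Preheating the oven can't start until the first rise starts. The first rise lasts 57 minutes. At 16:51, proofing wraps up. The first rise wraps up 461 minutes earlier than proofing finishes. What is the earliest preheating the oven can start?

08:13

The first rise ends at 16:51 − 461 min = 09:10.
The first rise starts at 09:10 − 57 min = 08:13.
Preheating the oven is bounded by the first rise, so the earliest it can start is 08:13.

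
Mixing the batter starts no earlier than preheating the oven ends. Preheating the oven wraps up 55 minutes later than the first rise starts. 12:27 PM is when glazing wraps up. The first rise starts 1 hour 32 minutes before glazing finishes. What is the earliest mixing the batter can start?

The first rise starts at 12:27 PM − 92 min = 10:55 AM.
Preheating the oven ends at 10:55 AM + 55 min = 11:50 AM.
Mixing the batter is bounded by preheating the oven, so the earliest it can start is 11:50 AM.

11:50 AM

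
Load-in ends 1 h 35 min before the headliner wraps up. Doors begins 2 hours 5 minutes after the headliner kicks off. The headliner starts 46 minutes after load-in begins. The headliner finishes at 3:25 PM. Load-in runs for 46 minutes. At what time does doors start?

Load-in ends at 3:25 PM − 95 min = 1:50 PM.
Load-in starts at 1:50 PM − 46 min = 1:04 PM.
The headliner starts at 1:04 PM + 46 min = 1:50 PM.
Doors starts at 1:50 PM + 125 min = 3:55 PM.

3:55 PM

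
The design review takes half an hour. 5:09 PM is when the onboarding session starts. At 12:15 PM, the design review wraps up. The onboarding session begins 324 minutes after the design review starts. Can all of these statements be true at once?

The design review starts at 12:15 PM − 30 min = 11:45 AM.
The onboarding session starts at 11:45 AM + 324 min = 5:09 PM.
That matches the stated 5:09 PM, so the schedule is consistent.

Yes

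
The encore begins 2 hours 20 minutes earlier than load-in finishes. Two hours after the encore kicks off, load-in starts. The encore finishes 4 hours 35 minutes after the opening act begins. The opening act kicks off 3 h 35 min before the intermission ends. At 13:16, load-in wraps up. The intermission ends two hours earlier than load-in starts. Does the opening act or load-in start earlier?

the opening act

The encore starts at 13:16 − 140 min = 10:56.
Load-in starts at 10:56 + 120 min = 12:56.
The intermission ends at 12:56 − 120 min = 10:56.
The opening act starts at 10:56 − 215 min = 07:21.
The opening act starts at 07:21 and load-in starts at 12:56, so the opening act is first.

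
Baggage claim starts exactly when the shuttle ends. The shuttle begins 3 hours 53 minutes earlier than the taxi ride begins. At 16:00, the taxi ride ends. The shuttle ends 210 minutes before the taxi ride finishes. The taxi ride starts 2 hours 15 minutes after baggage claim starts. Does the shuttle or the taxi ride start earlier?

The shuttle ends at 16:00 − 210 min = 12:30.
So baggage claim starts at 12:30.
The taxi ride starts at 12:30 + 135 min = 14:45.
The shuttle starts at 14:45 − 233 min = 10:52.
The shuttle starts at 10:52 and the taxi ride starts at 14:45, so the shuttle is first.

the shuttle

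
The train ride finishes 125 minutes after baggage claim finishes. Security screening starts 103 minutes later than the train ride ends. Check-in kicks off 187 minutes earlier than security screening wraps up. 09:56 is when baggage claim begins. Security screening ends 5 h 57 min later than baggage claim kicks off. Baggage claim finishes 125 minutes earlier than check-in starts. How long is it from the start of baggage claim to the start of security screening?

Security screening ends at 09:56 + 357 min = 15:53.
Check-in starts at 15:53 − 187 min = 12:46.
Baggage claim ends at 12:46 − 125 min = 10:41.
The train ride ends at 10:41 + 125 min = 12:46.
Security screening starts at 12:46 + 103 min = 14:29.
From 09:56 to 14:29 is 4 hours 33 minutes.

4 hours 33 minutes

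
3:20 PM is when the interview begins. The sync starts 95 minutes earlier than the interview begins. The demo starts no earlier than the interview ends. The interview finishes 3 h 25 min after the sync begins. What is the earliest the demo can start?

5:10 PM

The sync starts at 3:20 PM − 95 min = 1:45 PM.
The interview ends at 1:45 PM + 205 min = 5:10 PM.
The demo is bounded by the interview, so the earliest it can start is 5:10 PM.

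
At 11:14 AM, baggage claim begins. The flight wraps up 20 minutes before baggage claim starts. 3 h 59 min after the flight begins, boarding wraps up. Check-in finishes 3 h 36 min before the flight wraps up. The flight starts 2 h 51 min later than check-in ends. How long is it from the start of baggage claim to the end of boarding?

174 minutes

The flight ends at 11:14 AM − 20 min = 10:54 AM.
Check-in ends at 10:54 AM − 216 min = 7:18 AM.
The flight starts at 7:18 AM + 171 min = 10:09 AM.
Boarding ends at 10:09 AM + 239 min = 2:08 PM.
From 11:14 AM to 2:08 PM is 174 minutes.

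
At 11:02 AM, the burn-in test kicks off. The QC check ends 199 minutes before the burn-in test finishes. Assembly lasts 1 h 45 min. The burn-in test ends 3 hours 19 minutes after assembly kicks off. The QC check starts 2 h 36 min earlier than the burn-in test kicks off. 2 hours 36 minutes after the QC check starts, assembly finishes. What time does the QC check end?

9:17 AM

The QC check starts at 11:02 AM − 156 min = 8:26 AM.
Assembly ends at 8:26 AM + 156 min = 11:02 AM.
Assembly starts at 11:02 AM − 105 min = 9:17 AM.
The burn-in test ends at 9:17 AM + 199 min = 12:36 PM.
The QC check ends at 12:36 PM − 199 min = 9:17 AM.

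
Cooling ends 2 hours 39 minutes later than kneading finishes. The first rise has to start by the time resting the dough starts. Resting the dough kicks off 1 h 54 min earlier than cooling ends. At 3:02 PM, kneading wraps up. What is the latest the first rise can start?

3:47 PM

Cooling ends at 3:02 PM + 159 min = 5:41 PM.
Resting the dough starts at 5:41 PM − 114 min = 3:47 PM.
The first rise is bounded by resting the dough, so the latest it can start is 3:47 PM.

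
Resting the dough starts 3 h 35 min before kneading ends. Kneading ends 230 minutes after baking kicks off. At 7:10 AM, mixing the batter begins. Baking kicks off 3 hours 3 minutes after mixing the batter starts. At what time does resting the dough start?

Baking starts at 7:10 AM + 183 min = 10:13 AM.
Kneading ends at 10:13 AM + 230 min = 2:03 PM.
Resting the dough starts at 2:03 PM − 215 min = 10:28 AM.

10:28 AM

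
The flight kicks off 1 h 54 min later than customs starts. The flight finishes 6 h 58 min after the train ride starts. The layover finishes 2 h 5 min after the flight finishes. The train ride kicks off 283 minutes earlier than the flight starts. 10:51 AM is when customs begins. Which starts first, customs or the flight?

The flight starts at 10:51 AM + 114 min = 12:45 PM.
Customs starts at 10:51 AM and the flight starts at 12:45 PM, so customs is first.

customs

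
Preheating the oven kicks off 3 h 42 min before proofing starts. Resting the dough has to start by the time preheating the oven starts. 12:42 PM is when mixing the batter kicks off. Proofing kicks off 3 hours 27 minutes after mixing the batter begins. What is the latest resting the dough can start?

12:27 PM

Proofing starts at 12:42 PM + 207 min = 4:09 PM.
Preheating the oven starts at 4:09 PM − 222 min = 12:27 PM.
Resting the dough is bounded by preheating the oven, so the latest it can start is 12:27 PM.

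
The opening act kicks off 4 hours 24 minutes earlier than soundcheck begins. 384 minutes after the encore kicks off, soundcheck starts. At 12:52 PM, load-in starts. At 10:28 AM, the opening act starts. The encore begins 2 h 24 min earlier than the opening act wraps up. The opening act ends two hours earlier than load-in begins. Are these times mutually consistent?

The opening act ends at 12:52 PM − 120 min = 10:52 AM.
The encore starts at 10:52 AM − 144 min = 8:28 AM.
Soundcheck starts at 8:28 AM + 384 min = 2:52 PM.
The opening act starts at 2:52 PM − 264 min = 10:28 AM.
That matches the stated 10:28 AM, so the schedule is consistent.

Yes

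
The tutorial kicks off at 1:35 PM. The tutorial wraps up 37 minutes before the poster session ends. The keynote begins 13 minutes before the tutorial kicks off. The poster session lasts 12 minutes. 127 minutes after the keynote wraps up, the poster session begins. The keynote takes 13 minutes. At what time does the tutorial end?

3:17 PM

The keynote starts at 1:35 PM − 13 min = 1:22 PM.
The keynote ends at 1:22 PM + 13 min = 1:35 PM.
The poster session starts at 1:35 PM + 127 min = 3:42 PM.
The poster session ends at 3:42 PM + 12 min = 3:54 PM.
The tutorial ends at 3:54 PM − 37 min = 3:17 PM.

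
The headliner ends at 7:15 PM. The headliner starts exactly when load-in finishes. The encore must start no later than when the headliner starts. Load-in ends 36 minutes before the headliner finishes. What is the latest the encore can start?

Load-in ends at 7:15 PM − 36 min = 6:39 PM.
So the headliner starts at 6:39 PM.
The encore is bounded by the headliner, so the latest it can start is 6:39 PM.

6:39 PM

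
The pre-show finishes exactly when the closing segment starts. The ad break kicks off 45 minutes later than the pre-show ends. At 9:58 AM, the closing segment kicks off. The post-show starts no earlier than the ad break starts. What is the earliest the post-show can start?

The pre-show ends at 9:58 AM.
The ad break starts at 9:58 AM + 45 min = 10:43 AM.
The post-show is bounded by the ad break, so the earliest it can start is 10:43 AM.

10:43 AM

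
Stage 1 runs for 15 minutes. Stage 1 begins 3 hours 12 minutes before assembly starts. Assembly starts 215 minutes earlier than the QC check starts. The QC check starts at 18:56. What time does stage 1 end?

12:24

Assembly starts at 18:56 − 215 min = 15:21.
Stage 1 starts at 15:21 − 192 min = 12:09.
Stage 1 ends at 12:09 + 15 min = 12:24.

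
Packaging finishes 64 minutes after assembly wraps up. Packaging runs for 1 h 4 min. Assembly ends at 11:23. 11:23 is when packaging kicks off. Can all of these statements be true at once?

Yes

Packaging ends at 11:23 + 64 min = 12:27.
Packaging starts at 12:27 − 64 min = 11:23.
That matches the stated 11:23, so the schedule is consistent.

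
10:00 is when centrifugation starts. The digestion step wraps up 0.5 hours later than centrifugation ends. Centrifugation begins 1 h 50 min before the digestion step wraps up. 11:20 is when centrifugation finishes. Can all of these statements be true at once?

The digestion step ends at 11:20 + 30 min = 11:50.
Centrifugation starts at 11:50 − 110 min = 10:00.
That matches the stated 10:00, so the schedule is consistent.

Yes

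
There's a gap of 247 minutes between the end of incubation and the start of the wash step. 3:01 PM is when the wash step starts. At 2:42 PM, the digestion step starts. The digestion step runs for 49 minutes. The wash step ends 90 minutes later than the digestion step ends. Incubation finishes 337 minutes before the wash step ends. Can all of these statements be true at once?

The digestion step ends at 2:42 PM + 49 min = 3:31 PM.
The wash step ends at 3:31 PM + 90 min = 5:01 PM.
Incubation ends at 5:01 PM − 337 min = 11:24 AM.
The wash step starts at 11:24 AM + 247 min = 3:31 PM.
But the wash step is also said to start at 3:01 PM — a 30-minute conflict.

No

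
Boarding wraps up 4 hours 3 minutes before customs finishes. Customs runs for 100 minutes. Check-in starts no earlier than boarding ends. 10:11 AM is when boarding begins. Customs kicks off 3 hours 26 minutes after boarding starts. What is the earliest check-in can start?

Customs starts at 10:11 AM + 206 min = 1:37 PM.
Customs ends at 1:37 PM + 100 min = 3:17 PM.
Boarding ends at 3:17 PM − 243 min = 11:14 AM.
Check-in is bounded by boarding, so the earliest it can start is 11:14 AM.

11:14 AM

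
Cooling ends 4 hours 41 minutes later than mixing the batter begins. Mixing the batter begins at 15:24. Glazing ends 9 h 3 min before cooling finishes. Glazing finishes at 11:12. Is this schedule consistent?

No

Cooling ends at 15:24 + 281 min = 20:05.
Glazing ends at 20:05 − 543 min = 11:02.
But glazing is also said to end at 11:12 — a 10-minute conflict.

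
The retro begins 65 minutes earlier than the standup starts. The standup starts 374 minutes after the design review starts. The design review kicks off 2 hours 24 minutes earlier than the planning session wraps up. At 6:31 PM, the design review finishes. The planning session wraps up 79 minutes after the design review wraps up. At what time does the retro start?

10:35 PM

The planning session ends at 6:31 PM + 79 min = 7:50 PM.
The design review starts at 7:50 PM − 144 min = 5:26 PM.
The standup starts at 5:26 PM + 374 min = 11:40 PM.
The retro starts at 11:40 PM − 65 min = 10:35 PM.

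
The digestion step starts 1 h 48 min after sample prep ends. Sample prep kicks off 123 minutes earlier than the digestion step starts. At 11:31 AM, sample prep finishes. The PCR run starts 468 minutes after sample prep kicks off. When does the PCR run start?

The digestion step starts at 11:31 AM + 108 min = 1:19 PM.
Sample prep starts at 1:19 PM − 123 min = 11:16 AM.
The PCR run starts at 11:16 AM + 468 min = 7:04 PM.

7:04 PM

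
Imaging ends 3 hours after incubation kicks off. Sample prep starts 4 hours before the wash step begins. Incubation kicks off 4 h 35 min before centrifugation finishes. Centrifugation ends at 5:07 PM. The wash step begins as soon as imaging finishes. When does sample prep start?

Incubation starts at 5:07 PM − 275 min = 12:32 PM.
Imaging ends at 12:32 PM + 180 min = 3:32 PM.
So the wash step starts at 3:32 PM.
Sample prep starts at 3:32 PM − 240 min = 11:32 AM.

11:32 AM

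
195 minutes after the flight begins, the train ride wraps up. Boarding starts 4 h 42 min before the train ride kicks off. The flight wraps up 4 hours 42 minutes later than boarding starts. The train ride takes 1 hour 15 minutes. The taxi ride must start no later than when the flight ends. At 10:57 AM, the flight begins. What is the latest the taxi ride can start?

12:57 PM

The train ride ends at 10:57 AM + 195 min = 2:12 PM.
The train ride starts at 2:12 PM − 75 min = 12:57 PM.
Boarding starts at 12:57 PM − 282 min = 8:15 AM.
The flight ends at 8:15 AM + 282 min = 12:57 PM.
The taxi ride is bounded by the flight, so the latest it can start is 12:57 PM.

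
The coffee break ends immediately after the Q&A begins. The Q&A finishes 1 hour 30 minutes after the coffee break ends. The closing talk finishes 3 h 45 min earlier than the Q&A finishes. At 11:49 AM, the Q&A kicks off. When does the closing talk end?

9:34 AM

The coffee break ends at 11:49 AM.
The Q&A ends at 11:49 AM + 90 min = 1:19 PM.
The closing talk ends at 1:19 PM − 225 min = 9:34 AM.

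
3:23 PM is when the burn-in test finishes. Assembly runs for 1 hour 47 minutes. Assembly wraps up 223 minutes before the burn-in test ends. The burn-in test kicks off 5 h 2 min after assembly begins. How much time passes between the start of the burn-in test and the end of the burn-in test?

Assembly ends at 3:23 PM − 223 min = 11:40 AM.
Assembly starts at 11:40 AM − 107 min = 9:53 AM.
The burn-in test starts at 9:53 AM + 302 min = 2:55 PM.
From 2:55 PM to 3:23 PM is 28 minutes.

28 minutes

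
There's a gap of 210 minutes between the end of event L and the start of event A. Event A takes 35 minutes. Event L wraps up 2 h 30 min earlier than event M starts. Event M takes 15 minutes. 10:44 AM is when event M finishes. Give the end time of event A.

Event M starts at 10:44 AM − 15 min = 10:29 AM.
Event L ends at 10:29 AM − 150 min = 7:59 AM.
Event A starts at 7:59 AM + 210 min = 11:29 AM.
Event A ends at 11:29 AM + 35 min = 12:04 PM.

12:04 PM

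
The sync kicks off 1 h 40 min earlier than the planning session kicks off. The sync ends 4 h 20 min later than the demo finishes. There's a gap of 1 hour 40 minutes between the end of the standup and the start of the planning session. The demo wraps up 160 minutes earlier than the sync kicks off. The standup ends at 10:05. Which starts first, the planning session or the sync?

the sync

The planning session starts at 10:05 + 100 min = 11:45.
The sync starts at 11:45 − 100 min = 10:05.
The planning session starts at 11:45 and the sync starts at 10:05, so the sync is first.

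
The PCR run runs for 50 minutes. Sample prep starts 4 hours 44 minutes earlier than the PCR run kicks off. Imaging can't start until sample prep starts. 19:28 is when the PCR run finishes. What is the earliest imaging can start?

13:54

The PCR run starts at 19:28 − 50 min = 18:38.
Sample prep starts at 18:38 − 284 min = 13:54.
Imaging is bounded by sample prep, so the earliest it can start is 13:54.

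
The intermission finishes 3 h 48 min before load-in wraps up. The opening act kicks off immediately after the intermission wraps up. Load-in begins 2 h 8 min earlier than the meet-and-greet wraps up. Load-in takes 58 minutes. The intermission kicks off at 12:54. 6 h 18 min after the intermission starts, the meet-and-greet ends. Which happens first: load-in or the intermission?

the intermission

The meet-and-greet ends at 12:54 + 378 min = 19:12.
Load-in starts at 19:12 − 128 min = 17:04.
Load-in starts at 17:04 and the intermission starts at 12:54, so the intermission is first.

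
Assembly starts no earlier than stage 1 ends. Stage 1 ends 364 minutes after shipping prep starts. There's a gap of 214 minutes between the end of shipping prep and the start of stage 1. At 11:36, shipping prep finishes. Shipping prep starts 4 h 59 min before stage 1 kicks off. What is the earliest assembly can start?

Stage 1 starts at 11:36 + 214 min = 15:10.
Shipping prep starts at 15:10 − 299 min = 10:11.
Stage 1 ends at 10:11 + 364 min = 16:15.
Assembly is bounded by stage 1, so the earliest it can start is 16:15.

16:15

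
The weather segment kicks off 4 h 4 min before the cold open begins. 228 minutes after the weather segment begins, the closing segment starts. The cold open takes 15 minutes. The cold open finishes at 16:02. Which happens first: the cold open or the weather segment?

the weather segment

The cold open starts at 16:02 − 15 min = 15:47.
The weather segment starts at 15:47 − 244 min = 11:43.
The cold open starts at 15:47 and the weather segment starts at 11:43, so the weather segment is first.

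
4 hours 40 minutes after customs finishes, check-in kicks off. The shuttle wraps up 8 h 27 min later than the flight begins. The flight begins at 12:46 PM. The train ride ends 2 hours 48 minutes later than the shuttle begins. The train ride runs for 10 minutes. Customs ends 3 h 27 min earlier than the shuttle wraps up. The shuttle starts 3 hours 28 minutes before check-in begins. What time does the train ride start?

The shuttle ends at 12:46 PM + 507 min = 9:13 PM.
Customs ends at 9:13 PM − 207 min = 5:46 PM.
Check-in starts at 5:46 PM + 280 min = 10:26 PM.
The shuttle starts at 10:26 PM − 208 min = 6:58 PM.
The train ride ends at 6:58 PM + 168 min = 9:46 PM.
The train ride starts at 9:46 PM − 10 min = 9:36 PM.

9:36 PM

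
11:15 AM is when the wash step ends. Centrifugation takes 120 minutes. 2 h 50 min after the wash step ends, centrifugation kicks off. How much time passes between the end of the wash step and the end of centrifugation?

4 hours 50 minutes

Centrifugation starts at 11:15 AM + 170 min = 2:05 PM.
Centrifugation ends at 2:05 PM + 120 min = 4:05 PM.
From 11:15 AM to 4:05 PM is 4 hours 50 minutes.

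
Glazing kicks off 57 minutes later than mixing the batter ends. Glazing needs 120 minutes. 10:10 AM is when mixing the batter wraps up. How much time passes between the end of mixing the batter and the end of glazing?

2 h 57 min

Glazing starts at 10:10 AM + 57 min = 11:07 AM.
Glazing ends at 11:07 AM + 120 min = 1:07 PM.
From 10:10 AM to 1:07 PM is 2 h 57 min.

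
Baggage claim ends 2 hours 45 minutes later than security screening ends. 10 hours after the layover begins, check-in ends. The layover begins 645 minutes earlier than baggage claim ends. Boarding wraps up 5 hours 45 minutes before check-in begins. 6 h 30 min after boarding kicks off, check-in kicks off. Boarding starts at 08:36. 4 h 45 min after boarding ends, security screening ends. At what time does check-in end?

Check-in starts at 08:36 + 390 min = 15:06.
Boarding ends at 15:06 − 345 min = 09:21.
Security screening ends at 09:21 + 285 min = 14:06.
Baggage claim ends at 14:06 + 165 min = 16:51.
The layover starts at 16:51 − 645 min = 06:06.
Check-in ends at 06:06 + 600 min = 16:06.

16:06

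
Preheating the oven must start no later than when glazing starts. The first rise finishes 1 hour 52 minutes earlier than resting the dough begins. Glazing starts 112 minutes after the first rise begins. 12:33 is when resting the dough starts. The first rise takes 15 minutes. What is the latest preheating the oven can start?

The first rise ends at 12:33 − 112 min = 10:41.
The first rise starts at 10:41 − 15 min = 10:26.
Glazing starts at 10:26 + 112 min = 12:18.
Preheating the oven is bounded by glazing, so the latest it can start is 12:18.

12:18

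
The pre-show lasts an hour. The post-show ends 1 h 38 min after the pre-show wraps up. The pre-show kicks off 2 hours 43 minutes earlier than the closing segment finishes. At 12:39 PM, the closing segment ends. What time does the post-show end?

12:34 PM

The pre-show starts at 12:39 PM − 163 min = 9:56 AM.
The pre-show ends at 9:56 AM + 60 min = 10:56 AM.
The post-show ends at 10:56 AM + 98 min = 12:34 PM.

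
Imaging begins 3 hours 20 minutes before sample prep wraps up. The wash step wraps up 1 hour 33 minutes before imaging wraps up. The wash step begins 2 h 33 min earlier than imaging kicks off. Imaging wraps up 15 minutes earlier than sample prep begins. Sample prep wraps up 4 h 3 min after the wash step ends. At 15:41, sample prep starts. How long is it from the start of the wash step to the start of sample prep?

3 h 38 min

Imaging ends at 15:41 − 15 min = 15:26.
The wash step ends at 15:26 − 93 min = 13:53.
Sample prep ends at 13:53 + 243 min = 17:56.
Imaging starts at 17:56 − 200 min = 14:36.
The wash step starts at 14:36 − 153 min = 12:03.
From 12:03 to 15:41 is 3 h 38 min.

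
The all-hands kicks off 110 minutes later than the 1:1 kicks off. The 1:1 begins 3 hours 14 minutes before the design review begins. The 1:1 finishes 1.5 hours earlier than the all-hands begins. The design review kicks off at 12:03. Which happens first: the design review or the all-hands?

The 1:1 starts at 12:03 − 194 min = 08:49.
The all-hands starts at 08:49 + 110 min = 10:39.
The design review starts at 12:03 and the all-hands starts at 10:39, so the all-hands is first.

the all-hands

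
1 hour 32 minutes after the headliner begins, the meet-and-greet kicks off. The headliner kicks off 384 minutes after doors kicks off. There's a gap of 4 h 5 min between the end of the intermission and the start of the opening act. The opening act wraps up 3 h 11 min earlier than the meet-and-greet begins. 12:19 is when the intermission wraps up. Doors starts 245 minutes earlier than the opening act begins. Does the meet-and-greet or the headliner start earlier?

the headliner

The opening act starts at 12:19 + 245 min = 16:24.
Doors starts at 16:24 − 245 min = 12:19.
The headliner starts at 12:19 + 384 min = 18:43.
The meet-and-greet starts at 18:43 + 92 min = 20:15.
The meet-and-greet starts at 20:15 and the headliner starts at 18:43, so the headliner is first.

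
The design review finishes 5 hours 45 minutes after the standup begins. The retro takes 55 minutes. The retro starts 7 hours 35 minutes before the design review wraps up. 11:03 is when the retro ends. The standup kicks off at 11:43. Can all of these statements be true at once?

No

The design review ends at 11:43 + 345 min = 17:28.
The retro starts at 17:28 − 455 min = 09:53.
The retro ends at 09:53 + 55 min = 10:48.
But the retro is also said to end at 11:03 — a 15-minute conflict.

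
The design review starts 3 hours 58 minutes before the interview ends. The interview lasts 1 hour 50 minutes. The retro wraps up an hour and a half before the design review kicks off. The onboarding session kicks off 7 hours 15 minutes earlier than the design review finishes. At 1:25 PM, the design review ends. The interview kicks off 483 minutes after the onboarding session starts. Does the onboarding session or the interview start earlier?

The onboarding session starts at 1:25 PM − 435 min = 6:10 AM.
The interview starts at 6:10 AM + 483 min = 2:13 PM.
The onboarding session starts at 6:10 AM and the interview starts at 2:13 PM, so the onboarding session is first.

the onboarding session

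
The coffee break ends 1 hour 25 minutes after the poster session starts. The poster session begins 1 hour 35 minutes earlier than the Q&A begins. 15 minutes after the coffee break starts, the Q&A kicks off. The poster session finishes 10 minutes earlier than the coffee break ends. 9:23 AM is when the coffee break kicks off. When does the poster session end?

9:18 AM

The Q&A starts at 9:23 AM + 15 min = 9:38 AM.
The poster session starts at 9:38 AM − 95 min = 8:03 AM.
The coffee break ends at 8:03 AM + 85 min = 9:28 AM.
The poster session ends at 9:28 AM − 10 min = 9:18 AM.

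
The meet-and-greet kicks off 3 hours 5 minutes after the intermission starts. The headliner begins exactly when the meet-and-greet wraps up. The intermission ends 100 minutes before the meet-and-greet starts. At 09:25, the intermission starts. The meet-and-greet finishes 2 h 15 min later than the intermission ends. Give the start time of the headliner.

The meet-and-greet starts at 09:25 + 185 min = 12:30.
The intermission ends at 12:30 − 100 min = 10:50.
The meet-and-greet ends at 10:50 + 135 min = 13:05.
So the headliner starts at 13:05.

13:05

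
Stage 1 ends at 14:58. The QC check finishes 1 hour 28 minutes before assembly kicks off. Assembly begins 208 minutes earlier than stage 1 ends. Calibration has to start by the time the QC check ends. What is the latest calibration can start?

10:02

Assembly starts at 14:58 − 208 min = 11:30.
The QC check ends at 11:30 − 88 min = 10:02.
Calibration is bounded by the QC check, so the latest it can start is 10:02.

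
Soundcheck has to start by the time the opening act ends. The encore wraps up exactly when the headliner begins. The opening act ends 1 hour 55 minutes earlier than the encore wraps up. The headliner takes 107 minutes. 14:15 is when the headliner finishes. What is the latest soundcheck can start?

10:33

The headliner starts at 14:15 − 107 min = 12:28.
So the encore ends at 12:28.
The opening act ends at 12:28 − 115 min = 10:33.
Soundcheck is bounded by the opening act, so the latest it can start is 10:33.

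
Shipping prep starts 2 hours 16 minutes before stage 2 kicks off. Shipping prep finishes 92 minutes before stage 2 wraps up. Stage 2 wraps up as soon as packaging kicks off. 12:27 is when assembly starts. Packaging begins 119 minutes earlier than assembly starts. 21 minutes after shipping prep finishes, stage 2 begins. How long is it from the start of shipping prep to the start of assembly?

Packaging starts at 12:27 − 119 min = 10:28.
So stage 2 ends at 10:28.
Shipping prep ends at 10:28 − 92 min = 08:56.
Stage 2 starts at 08:56 + 21 min = 09:17.
Shipping prep starts at 09:17 − 136 min = 07:01.
From 07:01 to 12:27 is 326 minutes.

326 minutes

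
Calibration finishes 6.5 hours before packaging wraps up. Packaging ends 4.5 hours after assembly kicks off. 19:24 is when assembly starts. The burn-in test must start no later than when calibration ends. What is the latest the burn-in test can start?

Packaging ends at 19:24 + 270 min = 23:54.
Calibration ends at 23:54 − 390 min = 17:24.
The burn-in test is bounded by calibration, so the latest it can start is 17:24.

17:24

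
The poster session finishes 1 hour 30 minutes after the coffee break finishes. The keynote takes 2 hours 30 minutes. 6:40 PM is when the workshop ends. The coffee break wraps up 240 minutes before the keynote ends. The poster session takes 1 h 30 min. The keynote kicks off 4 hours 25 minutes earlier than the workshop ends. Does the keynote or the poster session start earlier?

the poster session

The keynote starts at 6:40 PM − 265 min = 2:15 PM.
The keynote ends at 2:15 PM + 150 min = 4:45 PM.
The coffee break ends at 4:45 PM − 240 min = 12:45 PM.
The poster session ends at 12:45 PM + 90 min = 2:15 PM.
The poster session starts at 2:15 PM − 90 min = 12:45 PM.
The keynote starts at 2:15 PM and the poster session starts at 12:45 PM, so the poster session is first.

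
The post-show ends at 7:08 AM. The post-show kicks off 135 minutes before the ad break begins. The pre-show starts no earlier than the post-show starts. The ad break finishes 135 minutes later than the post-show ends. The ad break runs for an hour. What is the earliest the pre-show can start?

6:08 AM

The ad break ends at 7:08 AM + 135 min = 9:23 AM.
The ad break starts at 9:23 AM − 60 min = 8:23 AM.
The post-show starts at 8:23 AM − 135 min = 6:08 AM.
The pre-show is bounded by the post-show, so the earliest it can start is 6:08 AM.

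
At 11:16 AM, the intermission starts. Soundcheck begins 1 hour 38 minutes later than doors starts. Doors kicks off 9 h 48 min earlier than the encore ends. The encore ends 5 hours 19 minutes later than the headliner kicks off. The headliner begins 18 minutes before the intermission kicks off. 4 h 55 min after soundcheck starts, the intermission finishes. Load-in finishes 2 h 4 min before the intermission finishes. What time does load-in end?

10:58 AM

The headliner starts at 11:16 AM − 18 min = 10:58 AM.
The encore ends at 10:58 AM + 319 min = 4:17 PM.
Doors starts at 4:17 PM − 588 min = 6:29 AM.
Soundcheck starts at 6:29 AM + 98 min = 8:07 AM.
The intermission ends at 8:07 AM + 295 min = 1:02 PM.
Load-in ends at 1:02 PM − 124 min = 10:58 AM.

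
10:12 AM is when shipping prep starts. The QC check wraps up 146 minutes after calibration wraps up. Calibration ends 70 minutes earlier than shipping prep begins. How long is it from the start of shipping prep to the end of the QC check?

1 hour 16 minutes

Calibration ends at 10:12 AM − 70 min = 9:02 AM.
The QC check ends at 9:02 AM + 146 min = 11:28 AM.
From 10:12 AM to 11:28 AM is 1 hour 16 minutes.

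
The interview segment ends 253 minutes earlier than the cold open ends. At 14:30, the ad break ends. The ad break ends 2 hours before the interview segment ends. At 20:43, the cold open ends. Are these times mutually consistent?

Yes

The interview segment ends at 20:43 − 253 min = 16:30.
The ad break ends at 16:30 − 120 min = 14:30.
That matches the stated 14:30, so the schedule is consistent.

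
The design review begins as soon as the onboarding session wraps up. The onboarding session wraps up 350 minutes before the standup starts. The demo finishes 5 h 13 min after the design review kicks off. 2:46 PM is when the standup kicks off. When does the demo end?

The onboarding session ends at 2:46 PM − 350 min = 8:56 AM.
So the design review starts at 8:56 AM.
The demo ends at 8:56 AM + 313 min = 2:09 PM.

2:09 PM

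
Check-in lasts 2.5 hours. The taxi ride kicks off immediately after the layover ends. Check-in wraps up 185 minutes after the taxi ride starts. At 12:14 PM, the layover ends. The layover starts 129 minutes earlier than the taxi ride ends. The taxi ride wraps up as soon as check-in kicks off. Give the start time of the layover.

The taxi ride starts at 12:14 PM.
Check-in ends at 12:14 PM + 185 min = 3:19 PM.
Check-in starts at 3:19 PM − 150 min = 12:49 PM.
So the taxi ride ends at 12:49 PM.
The layover starts at 12:49 PM − 129 min = 10:40 AM.

10:40 AM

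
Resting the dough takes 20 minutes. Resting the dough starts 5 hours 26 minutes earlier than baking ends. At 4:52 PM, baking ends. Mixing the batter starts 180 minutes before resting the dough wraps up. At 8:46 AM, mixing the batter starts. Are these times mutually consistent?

Resting the dough starts at 4:52 PM − 326 min = 11:26 AM.
Resting the dough ends at 11:26 AM + 20 min = 11:46 AM.
Mixing the batter starts at 11:46 AM − 180 min = 8:46 AM.
That matches the stated 8:46 AM, so the schedule is consistent.

Yes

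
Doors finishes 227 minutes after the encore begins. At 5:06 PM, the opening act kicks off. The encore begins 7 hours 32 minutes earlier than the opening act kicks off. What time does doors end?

1:21 PM

The encore starts at 5:06 PM − 452 min = 9:34 AM.
Doors ends at 9:34 AM + 227 min = 1:21 PM.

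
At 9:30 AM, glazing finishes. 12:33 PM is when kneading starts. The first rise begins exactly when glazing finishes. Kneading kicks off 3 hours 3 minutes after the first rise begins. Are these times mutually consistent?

Yes

The first rise starts at 9:30 AM.
Kneading starts at 9:30 AM + 183 min = 12:33 PM.
That matches the stated 12:33 PM, so the schedule is consistent.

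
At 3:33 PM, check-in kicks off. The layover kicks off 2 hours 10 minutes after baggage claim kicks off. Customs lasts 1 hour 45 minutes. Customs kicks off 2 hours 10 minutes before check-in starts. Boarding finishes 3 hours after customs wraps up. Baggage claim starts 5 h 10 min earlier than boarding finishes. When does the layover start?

3:08 PM

Customs starts at 3:33 PM − 130 min = 1:23 PM.
Customs ends at 1:23 PM + 105 min = 3:08 PM.
Boarding ends at 3:08 PM + 180 min = 6:08 PM.
Baggage claim starts at 6:08 PM − 310 min = 12:58 PM.
The layover starts at 12:58 PM + 130 min = 3:08 PM.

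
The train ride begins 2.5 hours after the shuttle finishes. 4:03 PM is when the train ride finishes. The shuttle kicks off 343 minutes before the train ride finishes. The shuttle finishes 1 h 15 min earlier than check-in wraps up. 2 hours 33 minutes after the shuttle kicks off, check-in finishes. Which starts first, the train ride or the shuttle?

The shuttle starts at 4:03 PM − 343 min = 10:20 AM.
Check-in ends at 10:20 AM + 153 min = 12:53 PM.
The shuttle ends at 12:53 PM − 75 min = 11:38 AM.
The train ride starts at 11:38 AM + 150 min = 2:08 PM.
The train ride starts at 2:08 PM and the shuttle starts at 10:20 AM, so the shuttle is first.

the shuttle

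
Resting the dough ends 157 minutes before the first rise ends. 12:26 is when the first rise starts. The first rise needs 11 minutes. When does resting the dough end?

The first rise ends at 12:26 + 11 min = 12:37.
Resting the dough ends at 12:37 − 157 min = 10:00.

10:00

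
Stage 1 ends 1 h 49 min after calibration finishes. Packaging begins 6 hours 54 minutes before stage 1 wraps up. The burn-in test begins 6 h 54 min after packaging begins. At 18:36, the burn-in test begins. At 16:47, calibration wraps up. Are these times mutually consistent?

Stage 1 ends at 16:47 + 109 min = 18:36.
Packaging starts at 18:36 − 414 min = 11:42.
The burn-in test starts at 11:42 + 414 min = 18:36.
That matches the stated 18:36, so the schedule is consistent.

Yes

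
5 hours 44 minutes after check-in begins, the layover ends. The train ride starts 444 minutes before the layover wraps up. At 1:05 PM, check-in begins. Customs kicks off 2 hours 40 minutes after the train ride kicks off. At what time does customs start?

2:05 PM

The layover ends at 1:05 PM + 344 min = 6:49 PM.
The train ride starts at 6:49 PM − 444 min = 11:25 AM.
Customs starts at 11:25 AM + 160 min = 2:05 PM.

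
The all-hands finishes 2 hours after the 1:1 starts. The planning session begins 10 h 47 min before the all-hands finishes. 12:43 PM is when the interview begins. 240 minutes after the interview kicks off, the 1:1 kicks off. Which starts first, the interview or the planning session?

the planning session

The 1:1 starts at 12:43 PM + 240 min = 4:43 PM.
The all-hands ends at 4:43 PM + 120 min = 6:43 PM.
The planning session starts at 6:43 PM − 647 min = 7:56 AM.
The interview starts at 12:43 PM and the planning session starts at 7:56 AM, so the planning session is first.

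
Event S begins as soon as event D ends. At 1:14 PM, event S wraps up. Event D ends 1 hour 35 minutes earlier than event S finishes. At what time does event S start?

Event D ends at 1:14 PM − 95 min = 11:39 AM.
So event S starts at 11:39 AM.

11:39 AM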